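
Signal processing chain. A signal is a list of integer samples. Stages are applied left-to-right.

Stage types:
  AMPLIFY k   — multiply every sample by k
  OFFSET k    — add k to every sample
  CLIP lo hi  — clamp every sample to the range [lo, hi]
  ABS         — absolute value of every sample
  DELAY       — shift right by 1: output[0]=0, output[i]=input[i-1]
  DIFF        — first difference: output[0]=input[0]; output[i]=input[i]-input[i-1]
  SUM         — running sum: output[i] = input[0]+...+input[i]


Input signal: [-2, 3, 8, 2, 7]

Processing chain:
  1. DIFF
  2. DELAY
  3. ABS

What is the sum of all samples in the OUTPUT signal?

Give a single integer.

Answer: 18

Derivation:
Input: [-2, 3, 8, 2, 7]
Stage 1 (DIFF): s[0]=-2, 3--2=5, 8-3=5, 2-8=-6, 7-2=5 -> [-2, 5, 5, -6, 5]
Stage 2 (DELAY): [0, -2, 5, 5, -6] = [0, -2, 5, 5, -6] -> [0, -2, 5, 5, -6]
Stage 3 (ABS): |0|=0, |-2|=2, |5|=5, |5|=5, |-6|=6 -> [0, 2, 5, 5, 6]
Output sum: 18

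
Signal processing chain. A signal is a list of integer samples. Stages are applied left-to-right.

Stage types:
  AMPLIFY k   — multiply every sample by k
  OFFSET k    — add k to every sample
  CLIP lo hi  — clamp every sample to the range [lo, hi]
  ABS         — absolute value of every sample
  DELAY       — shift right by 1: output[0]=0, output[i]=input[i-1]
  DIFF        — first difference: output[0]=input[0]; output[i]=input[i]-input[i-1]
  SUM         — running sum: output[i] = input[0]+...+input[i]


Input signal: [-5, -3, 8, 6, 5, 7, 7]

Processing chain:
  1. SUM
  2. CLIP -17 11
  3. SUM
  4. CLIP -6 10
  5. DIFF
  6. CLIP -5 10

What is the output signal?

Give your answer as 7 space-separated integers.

Answer: -5 -1 0 0 10 6 0

Derivation:
Input: [-5, -3, 8, 6, 5, 7, 7]
Stage 1 (SUM): sum[0..0]=-5, sum[0..1]=-8, sum[0..2]=0, sum[0..3]=6, sum[0..4]=11, sum[0..5]=18, sum[0..6]=25 -> [-5, -8, 0, 6, 11, 18, 25]
Stage 2 (CLIP -17 11): clip(-5,-17,11)=-5, clip(-8,-17,11)=-8, clip(0,-17,11)=0, clip(6,-17,11)=6, clip(11,-17,11)=11, clip(18,-17,11)=11, clip(25,-17,11)=11 -> [-5, -8, 0, 6, 11, 11, 11]
Stage 3 (SUM): sum[0..0]=-5, sum[0..1]=-13, sum[0..2]=-13, sum[0..3]=-7, sum[0..4]=4, sum[0..5]=15, sum[0..6]=26 -> [-5, -13, -13, -7, 4, 15, 26]
Stage 4 (CLIP -6 10): clip(-5,-6,10)=-5, clip(-13,-6,10)=-6, clip(-13,-6,10)=-6, clip(-7,-6,10)=-6, clip(4,-6,10)=4, clip(15,-6,10)=10, clip(26,-6,10)=10 -> [-5, -6, -6, -6, 4, 10, 10]
Stage 5 (DIFF): s[0]=-5, -6--5=-1, -6--6=0, -6--6=0, 4--6=10, 10-4=6, 10-10=0 -> [-5, -1, 0, 0, 10, 6, 0]
Stage 6 (CLIP -5 10): clip(-5,-5,10)=-5, clip(-1,-5,10)=-1, clip(0,-5,10)=0, clip(0,-5,10)=0, clip(10,-5,10)=10, clip(6,-5,10)=6, clip(0,-5,10)=0 -> [-5, -1, 0, 0, 10, 6, 0]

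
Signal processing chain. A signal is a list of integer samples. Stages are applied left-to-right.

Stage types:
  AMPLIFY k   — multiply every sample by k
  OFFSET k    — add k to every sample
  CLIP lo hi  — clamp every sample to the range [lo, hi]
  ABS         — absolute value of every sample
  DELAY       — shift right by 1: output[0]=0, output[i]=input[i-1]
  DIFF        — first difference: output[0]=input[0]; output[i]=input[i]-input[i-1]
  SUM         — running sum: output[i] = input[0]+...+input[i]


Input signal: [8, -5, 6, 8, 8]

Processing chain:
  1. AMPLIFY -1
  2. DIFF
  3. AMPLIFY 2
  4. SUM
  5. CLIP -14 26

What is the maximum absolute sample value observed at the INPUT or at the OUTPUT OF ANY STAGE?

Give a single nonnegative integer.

Input: [8, -5, 6, 8, 8] (max |s|=8)
Stage 1 (AMPLIFY -1): 8*-1=-8, -5*-1=5, 6*-1=-6, 8*-1=-8, 8*-1=-8 -> [-8, 5, -6, -8, -8] (max |s|=8)
Stage 2 (DIFF): s[0]=-8, 5--8=13, -6-5=-11, -8--6=-2, -8--8=0 -> [-8, 13, -11, -2, 0] (max |s|=13)
Stage 3 (AMPLIFY 2): -8*2=-16, 13*2=26, -11*2=-22, -2*2=-4, 0*2=0 -> [-16, 26, -22, -4, 0] (max |s|=26)
Stage 4 (SUM): sum[0..0]=-16, sum[0..1]=10, sum[0..2]=-12, sum[0..3]=-16, sum[0..4]=-16 -> [-16, 10, -12, -16, -16] (max |s|=16)
Stage 5 (CLIP -14 26): clip(-16,-14,26)=-14, clip(10,-14,26)=10, clip(-12,-14,26)=-12, clip(-16,-14,26)=-14, clip(-16,-14,26)=-14 -> [-14, 10, -12, -14, -14] (max |s|=14)
Overall max amplitude: 26

Answer: 26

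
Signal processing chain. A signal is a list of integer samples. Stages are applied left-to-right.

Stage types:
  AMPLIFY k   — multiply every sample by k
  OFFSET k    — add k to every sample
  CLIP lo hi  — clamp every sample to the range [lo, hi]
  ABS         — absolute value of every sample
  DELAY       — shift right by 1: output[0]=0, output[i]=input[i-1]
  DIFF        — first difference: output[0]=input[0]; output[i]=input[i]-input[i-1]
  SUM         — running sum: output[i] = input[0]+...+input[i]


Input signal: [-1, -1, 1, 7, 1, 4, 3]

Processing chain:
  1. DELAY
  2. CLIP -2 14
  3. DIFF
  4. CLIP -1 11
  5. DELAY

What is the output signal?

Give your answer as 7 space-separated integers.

Input: [-1, -1, 1, 7, 1, 4, 3]
Stage 1 (DELAY): [0, -1, -1, 1, 7, 1, 4] = [0, -1, -1, 1, 7, 1, 4] -> [0, -1, -1, 1, 7, 1, 4]
Stage 2 (CLIP -2 14): clip(0,-2,14)=0, clip(-1,-2,14)=-1, clip(-1,-2,14)=-1, clip(1,-2,14)=1, clip(7,-2,14)=7, clip(1,-2,14)=1, clip(4,-2,14)=4 -> [0, -1, -1, 1, 7, 1, 4]
Stage 3 (DIFF): s[0]=0, -1-0=-1, -1--1=0, 1--1=2, 7-1=6, 1-7=-6, 4-1=3 -> [0, -1, 0, 2, 6, -6, 3]
Stage 4 (CLIP -1 11): clip(0,-1,11)=0, clip(-1,-1,11)=-1, clip(0,-1,11)=0, clip(2,-1,11)=2, clip(6,-1,11)=6, clip(-6,-1,11)=-1, clip(3,-1,11)=3 -> [0, -1, 0, 2, 6, -1, 3]
Stage 5 (DELAY): [0, 0, -1, 0, 2, 6, -1] = [0, 0, -1, 0, 2, 6, -1] -> [0, 0, -1, 0, 2, 6, -1]

Answer: 0 0 -1 0 2 6 -1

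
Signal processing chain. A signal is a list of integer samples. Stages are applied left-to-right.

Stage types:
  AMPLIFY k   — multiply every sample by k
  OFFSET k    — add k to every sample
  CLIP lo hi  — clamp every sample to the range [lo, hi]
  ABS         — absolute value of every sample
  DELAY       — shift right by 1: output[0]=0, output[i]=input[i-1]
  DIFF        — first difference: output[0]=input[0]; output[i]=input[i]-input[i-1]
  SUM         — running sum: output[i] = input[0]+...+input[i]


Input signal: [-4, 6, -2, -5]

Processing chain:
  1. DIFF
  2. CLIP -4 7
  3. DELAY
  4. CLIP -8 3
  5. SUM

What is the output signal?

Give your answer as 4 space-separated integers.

Answer: 0 -4 -1 -5

Derivation:
Input: [-4, 6, -2, -5]
Stage 1 (DIFF): s[0]=-4, 6--4=10, -2-6=-8, -5--2=-3 -> [-4, 10, -8, -3]
Stage 2 (CLIP -4 7): clip(-4,-4,7)=-4, clip(10,-4,7)=7, clip(-8,-4,7)=-4, clip(-3,-4,7)=-3 -> [-4, 7, -4, -3]
Stage 3 (DELAY): [0, -4, 7, -4] = [0, -4, 7, -4] -> [0, -4, 7, -4]
Stage 4 (CLIP -8 3): clip(0,-8,3)=0, clip(-4,-8,3)=-4, clip(7,-8,3)=3, clip(-4,-8,3)=-4 -> [0, -4, 3, -4]
Stage 5 (SUM): sum[0..0]=0, sum[0..1]=-4, sum[0..2]=-1, sum[0..3]=-5 -> [0, -4, -1, -5]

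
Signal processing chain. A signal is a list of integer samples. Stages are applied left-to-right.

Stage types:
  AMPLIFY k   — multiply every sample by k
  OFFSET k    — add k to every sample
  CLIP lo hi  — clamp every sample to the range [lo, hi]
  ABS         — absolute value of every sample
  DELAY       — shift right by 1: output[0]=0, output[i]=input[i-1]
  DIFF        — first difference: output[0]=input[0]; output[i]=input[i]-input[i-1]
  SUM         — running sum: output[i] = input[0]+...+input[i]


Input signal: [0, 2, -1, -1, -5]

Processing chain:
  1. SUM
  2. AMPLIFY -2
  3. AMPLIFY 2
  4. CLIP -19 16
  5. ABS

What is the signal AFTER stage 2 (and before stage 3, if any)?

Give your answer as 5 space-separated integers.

Answer: 0 -4 -2 0 10

Derivation:
Input: [0, 2, -1, -1, -5]
Stage 1 (SUM): sum[0..0]=0, sum[0..1]=2, sum[0..2]=1, sum[0..3]=0, sum[0..4]=-5 -> [0, 2, 1, 0, -5]
Stage 2 (AMPLIFY -2): 0*-2=0, 2*-2=-4, 1*-2=-2, 0*-2=0, -5*-2=10 -> [0, -4, -2, 0, 10]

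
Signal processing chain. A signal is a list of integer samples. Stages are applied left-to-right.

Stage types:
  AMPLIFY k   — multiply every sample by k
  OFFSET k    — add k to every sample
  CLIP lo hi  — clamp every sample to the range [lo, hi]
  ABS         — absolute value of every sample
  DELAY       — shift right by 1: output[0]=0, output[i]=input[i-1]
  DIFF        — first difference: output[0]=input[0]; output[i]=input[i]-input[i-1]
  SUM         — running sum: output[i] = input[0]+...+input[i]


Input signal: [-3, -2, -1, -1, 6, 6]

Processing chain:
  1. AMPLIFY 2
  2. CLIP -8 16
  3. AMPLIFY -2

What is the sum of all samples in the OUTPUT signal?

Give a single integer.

Input: [-3, -2, -1, -1, 6, 6]
Stage 1 (AMPLIFY 2): -3*2=-6, -2*2=-4, -1*2=-2, -1*2=-2, 6*2=12, 6*2=12 -> [-6, -4, -2, -2, 12, 12]
Stage 2 (CLIP -8 16): clip(-6,-8,16)=-6, clip(-4,-8,16)=-4, clip(-2,-8,16)=-2, clip(-2,-8,16)=-2, clip(12,-8,16)=12, clip(12,-8,16)=12 -> [-6, -4, -2, -2, 12, 12]
Stage 3 (AMPLIFY -2): -6*-2=12, -4*-2=8, -2*-2=4, -2*-2=4, 12*-2=-24, 12*-2=-24 -> [12, 8, 4, 4, -24, -24]
Output sum: -20

Answer: -20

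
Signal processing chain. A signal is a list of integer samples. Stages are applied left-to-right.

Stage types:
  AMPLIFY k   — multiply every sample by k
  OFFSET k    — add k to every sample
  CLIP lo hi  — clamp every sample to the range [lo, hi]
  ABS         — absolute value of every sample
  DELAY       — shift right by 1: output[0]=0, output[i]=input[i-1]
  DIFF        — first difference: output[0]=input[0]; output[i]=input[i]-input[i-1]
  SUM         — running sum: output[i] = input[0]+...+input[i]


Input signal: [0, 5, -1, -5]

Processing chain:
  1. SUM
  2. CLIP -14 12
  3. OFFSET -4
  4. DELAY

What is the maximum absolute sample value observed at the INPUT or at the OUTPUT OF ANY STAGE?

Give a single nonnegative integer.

Answer: 5

Derivation:
Input: [0, 5, -1, -5] (max |s|=5)
Stage 1 (SUM): sum[0..0]=0, sum[0..1]=5, sum[0..2]=4, sum[0..3]=-1 -> [0, 5, 4, -1] (max |s|=5)
Stage 2 (CLIP -14 12): clip(0,-14,12)=0, clip(5,-14,12)=5, clip(4,-14,12)=4, clip(-1,-14,12)=-1 -> [0, 5, 4, -1] (max |s|=5)
Stage 3 (OFFSET -4): 0+-4=-4, 5+-4=1, 4+-4=0, -1+-4=-5 -> [-4, 1, 0, -5] (max |s|=5)
Stage 4 (DELAY): [0, -4, 1, 0] = [0, -4, 1, 0] -> [0, -4, 1, 0] (max |s|=4)
Overall max amplitude: 5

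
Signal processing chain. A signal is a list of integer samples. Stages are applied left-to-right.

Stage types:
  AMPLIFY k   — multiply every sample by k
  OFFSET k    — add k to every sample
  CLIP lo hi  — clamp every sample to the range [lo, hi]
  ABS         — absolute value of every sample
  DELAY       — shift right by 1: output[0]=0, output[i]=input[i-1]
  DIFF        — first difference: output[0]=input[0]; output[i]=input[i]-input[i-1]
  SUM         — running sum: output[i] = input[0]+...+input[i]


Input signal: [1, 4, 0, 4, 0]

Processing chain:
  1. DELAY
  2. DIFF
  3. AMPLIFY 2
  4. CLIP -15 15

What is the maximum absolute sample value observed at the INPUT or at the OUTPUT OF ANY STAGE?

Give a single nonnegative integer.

Input: [1, 4, 0, 4, 0] (max |s|=4)
Stage 1 (DELAY): [0, 1, 4, 0, 4] = [0, 1, 4, 0, 4] -> [0, 1, 4, 0, 4] (max |s|=4)
Stage 2 (DIFF): s[0]=0, 1-0=1, 4-1=3, 0-4=-4, 4-0=4 -> [0, 1, 3, -4, 4] (max |s|=4)
Stage 3 (AMPLIFY 2): 0*2=0, 1*2=2, 3*2=6, -4*2=-8, 4*2=8 -> [0, 2, 6, -8, 8] (max |s|=8)
Stage 4 (CLIP -15 15): clip(0,-15,15)=0, clip(2,-15,15)=2, clip(6,-15,15)=6, clip(-8,-15,15)=-8, clip(8,-15,15)=8 -> [0, 2, 6, -8, 8] (max |s|=8)
Overall max amplitude: 8

Answer: 8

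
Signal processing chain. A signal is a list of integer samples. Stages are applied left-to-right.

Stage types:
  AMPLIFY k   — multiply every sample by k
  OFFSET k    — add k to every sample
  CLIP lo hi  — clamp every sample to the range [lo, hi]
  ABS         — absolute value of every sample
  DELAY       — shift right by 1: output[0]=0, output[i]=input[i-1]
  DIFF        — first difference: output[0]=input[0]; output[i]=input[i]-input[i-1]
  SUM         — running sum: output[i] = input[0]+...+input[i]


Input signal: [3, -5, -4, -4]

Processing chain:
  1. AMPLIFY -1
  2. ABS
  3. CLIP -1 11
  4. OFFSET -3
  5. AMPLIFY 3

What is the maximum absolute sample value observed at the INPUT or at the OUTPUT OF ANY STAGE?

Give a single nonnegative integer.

Input: [3, -5, -4, -4] (max |s|=5)
Stage 1 (AMPLIFY -1): 3*-1=-3, -5*-1=5, -4*-1=4, -4*-1=4 -> [-3, 5, 4, 4] (max |s|=5)
Stage 2 (ABS): |-3|=3, |5|=5, |4|=4, |4|=4 -> [3, 5, 4, 4] (max |s|=5)
Stage 3 (CLIP -1 11): clip(3,-1,11)=3, clip(5,-1,11)=5, clip(4,-1,11)=4, clip(4,-1,11)=4 -> [3, 5, 4, 4] (max |s|=5)
Stage 4 (OFFSET -3): 3+-3=0, 5+-3=2, 4+-3=1, 4+-3=1 -> [0, 2, 1, 1] (max |s|=2)
Stage 5 (AMPLIFY 3): 0*3=0, 2*3=6, 1*3=3, 1*3=3 -> [0, 6, 3, 3] (max |s|=6)
Overall max amplitude: 6

Answer: 6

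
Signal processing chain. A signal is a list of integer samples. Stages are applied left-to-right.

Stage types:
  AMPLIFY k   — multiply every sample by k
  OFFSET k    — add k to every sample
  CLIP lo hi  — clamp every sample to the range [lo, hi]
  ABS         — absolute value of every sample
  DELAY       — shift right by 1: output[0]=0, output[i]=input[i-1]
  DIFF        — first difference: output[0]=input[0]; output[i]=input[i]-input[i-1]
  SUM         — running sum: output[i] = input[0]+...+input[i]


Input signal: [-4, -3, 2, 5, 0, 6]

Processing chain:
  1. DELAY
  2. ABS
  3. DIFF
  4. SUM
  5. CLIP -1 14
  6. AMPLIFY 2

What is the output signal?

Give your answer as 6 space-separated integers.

Input: [-4, -3, 2, 5, 0, 6]
Stage 1 (DELAY): [0, -4, -3, 2, 5, 0] = [0, -4, -3, 2, 5, 0] -> [0, -4, -3, 2, 5, 0]
Stage 2 (ABS): |0|=0, |-4|=4, |-3|=3, |2|=2, |5|=5, |0|=0 -> [0, 4, 3, 2, 5, 0]
Stage 3 (DIFF): s[0]=0, 4-0=4, 3-4=-1, 2-3=-1, 5-2=3, 0-5=-5 -> [0, 4, -1, -1, 3, -5]
Stage 4 (SUM): sum[0..0]=0, sum[0..1]=4, sum[0..2]=3, sum[0..3]=2, sum[0..4]=5, sum[0..5]=0 -> [0, 4, 3, 2, 5, 0]
Stage 5 (CLIP -1 14): clip(0,-1,14)=0, clip(4,-1,14)=4, clip(3,-1,14)=3, clip(2,-1,14)=2, clip(5,-1,14)=5, clip(0,-1,14)=0 -> [0, 4, 3, 2, 5, 0]
Stage 6 (AMPLIFY 2): 0*2=0, 4*2=8, 3*2=6, 2*2=4, 5*2=10, 0*2=0 -> [0, 8, 6, 4, 10, 0]

Answer: 0 8 6 4 10 0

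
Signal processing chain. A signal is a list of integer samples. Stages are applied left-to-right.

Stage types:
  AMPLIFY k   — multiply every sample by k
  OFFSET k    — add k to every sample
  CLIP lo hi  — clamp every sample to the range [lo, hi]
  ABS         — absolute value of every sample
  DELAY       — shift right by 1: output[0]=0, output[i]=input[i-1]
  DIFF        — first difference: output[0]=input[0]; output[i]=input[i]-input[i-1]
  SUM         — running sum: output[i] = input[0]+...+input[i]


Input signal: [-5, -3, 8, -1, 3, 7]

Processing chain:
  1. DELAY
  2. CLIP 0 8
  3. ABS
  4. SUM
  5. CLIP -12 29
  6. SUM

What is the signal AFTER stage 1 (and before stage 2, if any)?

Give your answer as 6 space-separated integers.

Answer: 0 -5 -3 8 -1 3

Derivation:
Input: [-5, -3, 8, -1, 3, 7]
Stage 1 (DELAY): [0, -5, -3, 8, -1, 3] = [0, -5, -3, 8, -1, 3] -> [0, -5, -3, 8, -1, 3]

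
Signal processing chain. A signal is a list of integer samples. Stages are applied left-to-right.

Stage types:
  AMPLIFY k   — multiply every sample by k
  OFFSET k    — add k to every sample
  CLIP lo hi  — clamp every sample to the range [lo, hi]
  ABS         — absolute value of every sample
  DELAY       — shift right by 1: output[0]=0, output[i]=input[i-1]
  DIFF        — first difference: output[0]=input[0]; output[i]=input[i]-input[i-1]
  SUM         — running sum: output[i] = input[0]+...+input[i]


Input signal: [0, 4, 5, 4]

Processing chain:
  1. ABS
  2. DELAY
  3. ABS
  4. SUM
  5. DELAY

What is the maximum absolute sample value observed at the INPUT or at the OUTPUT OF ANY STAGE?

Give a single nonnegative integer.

Input: [0, 4, 5, 4] (max |s|=5)
Stage 1 (ABS): |0|=0, |4|=4, |5|=5, |4|=4 -> [0, 4, 5, 4] (max |s|=5)
Stage 2 (DELAY): [0, 0, 4, 5] = [0, 0, 4, 5] -> [0, 0, 4, 5] (max |s|=5)
Stage 3 (ABS): |0|=0, |0|=0, |4|=4, |5|=5 -> [0, 0, 4, 5] (max |s|=5)
Stage 4 (SUM): sum[0..0]=0, sum[0..1]=0, sum[0..2]=4, sum[0..3]=9 -> [0, 0, 4, 9] (max |s|=9)
Stage 5 (DELAY): [0, 0, 0, 4] = [0, 0, 0, 4] -> [0, 0, 0, 4] (max |s|=4)
Overall max amplitude: 9

Answer: 9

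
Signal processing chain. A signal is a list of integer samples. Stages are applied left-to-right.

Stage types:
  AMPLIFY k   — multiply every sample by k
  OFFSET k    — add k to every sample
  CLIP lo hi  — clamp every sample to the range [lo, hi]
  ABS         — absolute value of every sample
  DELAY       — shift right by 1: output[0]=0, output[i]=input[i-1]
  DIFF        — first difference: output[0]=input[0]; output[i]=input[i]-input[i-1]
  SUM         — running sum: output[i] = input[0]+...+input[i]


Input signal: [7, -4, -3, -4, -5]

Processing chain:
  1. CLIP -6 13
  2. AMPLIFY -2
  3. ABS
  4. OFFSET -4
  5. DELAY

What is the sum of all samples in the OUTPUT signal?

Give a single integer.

Answer: 20

Derivation:
Input: [7, -4, -3, -4, -5]
Stage 1 (CLIP -6 13): clip(7,-6,13)=7, clip(-4,-6,13)=-4, clip(-3,-6,13)=-3, clip(-4,-6,13)=-4, clip(-5,-6,13)=-5 -> [7, -4, -3, -4, -5]
Stage 2 (AMPLIFY -2): 7*-2=-14, -4*-2=8, -3*-2=6, -4*-2=8, -5*-2=10 -> [-14, 8, 6, 8, 10]
Stage 3 (ABS): |-14|=14, |8|=8, |6|=6, |8|=8, |10|=10 -> [14, 8, 6, 8, 10]
Stage 4 (OFFSET -4): 14+-4=10, 8+-4=4, 6+-4=2, 8+-4=4, 10+-4=6 -> [10, 4, 2, 4, 6]
Stage 5 (DELAY): [0, 10, 4, 2, 4] = [0, 10, 4, 2, 4] -> [0, 10, 4, 2, 4]
Output sum: 20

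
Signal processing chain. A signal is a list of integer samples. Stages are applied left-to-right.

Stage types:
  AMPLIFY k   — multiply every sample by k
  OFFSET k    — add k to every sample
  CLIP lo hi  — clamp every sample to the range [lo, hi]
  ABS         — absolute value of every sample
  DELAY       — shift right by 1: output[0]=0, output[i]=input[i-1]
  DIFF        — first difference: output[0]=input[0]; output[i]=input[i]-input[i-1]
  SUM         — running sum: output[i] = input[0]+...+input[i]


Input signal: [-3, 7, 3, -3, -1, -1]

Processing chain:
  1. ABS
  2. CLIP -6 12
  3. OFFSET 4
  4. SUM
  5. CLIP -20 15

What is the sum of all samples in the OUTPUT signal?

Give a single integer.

Answer: 82

Derivation:
Input: [-3, 7, 3, -3, -1, -1]
Stage 1 (ABS): |-3|=3, |7|=7, |3|=3, |-3|=3, |-1|=1, |-1|=1 -> [3, 7, 3, 3, 1, 1]
Stage 2 (CLIP -6 12): clip(3,-6,12)=3, clip(7,-6,12)=7, clip(3,-6,12)=3, clip(3,-6,12)=3, clip(1,-6,12)=1, clip(1,-6,12)=1 -> [3, 7, 3, 3, 1, 1]
Stage 3 (OFFSET 4): 3+4=7, 7+4=11, 3+4=7, 3+4=7, 1+4=5, 1+4=5 -> [7, 11, 7, 7, 5, 5]
Stage 4 (SUM): sum[0..0]=7, sum[0..1]=18, sum[0..2]=25, sum[0..3]=32, sum[0..4]=37, sum[0..5]=42 -> [7, 18, 25, 32, 37, 42]
Stage 5 (CLIP -20 15): clip(7,-20,15)=7, clip(18,-20,15)=15, clip(25,-20,15)=15, clip(32,-20,15)=15, clip(37,-20,15)=15, clip(42,-20,15)=15 -> [7, 15, 15, 15, 15, 15]
Output sum: 82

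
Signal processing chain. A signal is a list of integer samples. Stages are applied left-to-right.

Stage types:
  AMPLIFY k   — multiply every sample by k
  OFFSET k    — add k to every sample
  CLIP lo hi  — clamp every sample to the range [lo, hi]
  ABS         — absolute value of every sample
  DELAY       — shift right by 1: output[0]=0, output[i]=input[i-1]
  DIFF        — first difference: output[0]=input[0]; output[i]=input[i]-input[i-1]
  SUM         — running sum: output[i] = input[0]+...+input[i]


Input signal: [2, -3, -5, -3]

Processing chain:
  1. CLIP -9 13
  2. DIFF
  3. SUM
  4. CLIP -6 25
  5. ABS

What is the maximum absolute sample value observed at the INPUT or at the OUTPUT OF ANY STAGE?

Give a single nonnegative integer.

Input: [2, -3, -5, -3] (max |s|=5)
Stage 1 (CLIP -9 13): clip(2,-9,13)=2, clip(-3,-9,13)=-3, clip(-5,-9,13)=-5, clip(-3,-9,13)=-3 -> [2, -3, -5, -3] (max |s|=5)
Stage 2 (DIFF): s[0]=2, -3-2=-5, -5--3=-2, -3--5=2 -> [2, -5, -2, 2] (max |s|=5)
Stage 3 (SUM): sum[0..0]=2, sum[0..1]=-3, sum[0..2]=-5, sum[0..3]=-3 -> [2, -3, -5, -3] (max |s|=5)
Stage 4 (CLIP -6 25): clip(2,-6,25)=2, clip(-3,-6,25)=-3, clip(-5,-6,25)=-5, clip(-3,-6,25)=-3 -> [2, -3, -5, -3] (max |s|=5)
Stage 5 (ABS): |2|=2, |-3|=3, |-5|=5, |-3|=3 -> [2, 3, 5, 3] (max |s|=5)
Overall max amplitude: 5

Answer: 5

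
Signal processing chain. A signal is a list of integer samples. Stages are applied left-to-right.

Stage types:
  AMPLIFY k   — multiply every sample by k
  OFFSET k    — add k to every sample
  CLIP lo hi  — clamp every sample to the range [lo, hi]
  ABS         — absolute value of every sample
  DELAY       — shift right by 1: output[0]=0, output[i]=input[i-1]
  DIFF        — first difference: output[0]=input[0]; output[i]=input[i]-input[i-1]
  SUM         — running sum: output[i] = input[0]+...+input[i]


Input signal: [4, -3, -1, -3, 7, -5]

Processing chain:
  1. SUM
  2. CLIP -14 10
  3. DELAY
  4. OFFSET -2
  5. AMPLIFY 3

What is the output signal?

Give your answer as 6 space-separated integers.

Answer: -6 6 -3 -6 -15 6

Derivation:
Input: [4, -3, -1, -3, 7, -5]
Stage 1 (SUM): sum[0..0]=4, sum[0..1]=1, sum[0..2]=0, sum[0..3]=-3, sum[0..4]=4, sum[0..5]=-1 -> [4, 1, 0, -3, 4, -1]
Stage 2 (CLIP -14 10): clip(4,-14,10)=4, clip(1,-14,10)=1, clip(0,-14,10)=0, clip(-3,-14,10)=-3, clip(4,-14,10)=4, clip(-1,-14,10)=-1 -> [4, 1, 0, -3, 4, -1]
Stage 3 (DELAY): [0, 4, 1, 0, -3, 4] = [0, 4, 1, 0, -3, 4] -> [0, 4, 1, 0, -3, 4]
Stage 4 (OFFSET -2): 0+-2=-2, 4+-2=2, 1+-2=-1, 0+-2=-2, -3+-2=-5, 4+-2=2 -> [-2, 2, -1, -2, -5, 2]
Stage 5 (AMPLIFY 3): -2*3=-6, 2*3=6, -1*3=-3, -2*3=-6, -5*3=-15, 2*3=6 -> [-6, 6, -3, -6, -15, 6]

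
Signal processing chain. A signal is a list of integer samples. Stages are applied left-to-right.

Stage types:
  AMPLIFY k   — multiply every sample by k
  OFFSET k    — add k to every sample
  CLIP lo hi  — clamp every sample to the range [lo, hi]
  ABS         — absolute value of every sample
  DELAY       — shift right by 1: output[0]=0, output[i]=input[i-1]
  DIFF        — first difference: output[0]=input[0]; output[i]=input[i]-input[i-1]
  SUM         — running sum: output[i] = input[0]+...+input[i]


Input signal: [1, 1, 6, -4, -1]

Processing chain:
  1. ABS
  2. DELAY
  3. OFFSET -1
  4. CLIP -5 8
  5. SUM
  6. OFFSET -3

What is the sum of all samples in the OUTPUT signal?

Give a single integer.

Input: [1, 1, 6, -4, -1]
Stage 1 (ABS): |1|=1, |1|=1, |6|=6, |-4|=4, |-1|=1 -> [1, 1, 6, 4, 1]
Stage 2 (DELAY): [0, 1, 1, 6, 4] = [0, 1, 1, 6, 4] -> [0, 1, 1, 6, 4]
Stage 3 (OFFSET -1): 0+-1=-1, 1+-1=0, 1+-1=0, 6+-1=5, 4+-1=3 -> [-1, 0, 0, 5, 3]
Stage 4 (CLIP -5 8): clip(-1,-5,8)=-1, clip(0,-5,8)=0, clip(0,-5,8)=0, clip(5,-5,8)=5, clip(3,-5,8)=3 -> [-1, 0, 0, 5, 3]
Stage 5 (SUM): sum[0..0]=-1, sum[0..1]=-1, sum[0..2]=-1, sum[0..3]=4, sum[0..4]=7 -> [-1, -1, -1, 4, 7]
Stage 6 (OFFSET -3): -1+-3=-4, -1+-3=-4, -1+-3=-4, 4+-3=1, 7+-3=4 -> [-4, -4, -4, 1, 4]
Output sum: -7

Answer: -7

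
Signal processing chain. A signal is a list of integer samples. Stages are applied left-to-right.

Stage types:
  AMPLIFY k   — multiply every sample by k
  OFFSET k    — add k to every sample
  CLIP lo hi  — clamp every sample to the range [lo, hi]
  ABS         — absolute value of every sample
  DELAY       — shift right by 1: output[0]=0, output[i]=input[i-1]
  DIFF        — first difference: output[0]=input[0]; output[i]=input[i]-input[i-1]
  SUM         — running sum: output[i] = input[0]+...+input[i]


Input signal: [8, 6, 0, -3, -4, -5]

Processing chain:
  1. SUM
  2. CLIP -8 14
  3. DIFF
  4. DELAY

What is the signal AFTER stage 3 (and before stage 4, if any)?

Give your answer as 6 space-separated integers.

Input: [8, 6, 0, -3, -4, -5]
Stage 1 (SUM): sum[0..0]=8, sum[0..1]=14, sum[0..2]=14, sum[0..3]=11, sum[0..4]=7, sum[0..5]=2 -> [8, 14, 14, 11, 7, 2]
Stage 2 (CLIP -8 14): clip(8,-8,14)=8, clip(14,-8,14)=14, clip(14,-8,14)=14, clip(11,-8,14)=11, clip(7,-8,14)=7, clip(2,-8,14)=2 -> [8, 14, 14, 11, 7, 2]
Stage 3 (DIFF): s[0]=8, 14-8=6, 14-14=0, 11-14=-3, 7-11=-4, 2-7=-5 -> [8, 6, 0, -3, -4, -5]

Answer: 8 6 0 -3 -4 -5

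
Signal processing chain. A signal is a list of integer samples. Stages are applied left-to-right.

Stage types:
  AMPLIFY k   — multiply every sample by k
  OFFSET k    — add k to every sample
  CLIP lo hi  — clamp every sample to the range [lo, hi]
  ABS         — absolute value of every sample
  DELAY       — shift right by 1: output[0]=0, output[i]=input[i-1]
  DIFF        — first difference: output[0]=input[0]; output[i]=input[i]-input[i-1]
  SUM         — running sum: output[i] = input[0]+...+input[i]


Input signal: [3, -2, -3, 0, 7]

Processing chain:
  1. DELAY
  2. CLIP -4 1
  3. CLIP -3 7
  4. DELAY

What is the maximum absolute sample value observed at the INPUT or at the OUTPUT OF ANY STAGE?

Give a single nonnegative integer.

Answer: 7

Derivation:
Input: [3, -2, -3, 0, 7] (max |s|=7)
Stage 1 (DELAY): [0, 3, -2, -3, 0] = [0, 3, -2, -3, 0] -> [0, 3, -2, -3, 0] (max |s|=3)
Stage 2 (CLIP -4 1): clip(0,-4,1)=0, clip(3,-4,1)=1, clip(-2,-4,1)=-2, clip(-3,-4,1)=-3, clip(0,-4,1)=0 -> [0, 1, -2, -3, 0] (max |s|=3)
Stage 3 (CLIP -3 7): clip(0,-3,7)=0, clip(1,-3,7)=1, clip(-2,-3,7)=-2, clip(-3,-3,7)=-3, clip(0,-3,7)=0 -> [0, 1, -2, -3, 0] (max |s|=3)
Stage 4 (DELAY): [0, 0, 1, -2, -3] = [0, 0, 1, -2, -3] -> [0, 0, 1, -2, -3] (max |s|=3)
Overall max amplitude: 7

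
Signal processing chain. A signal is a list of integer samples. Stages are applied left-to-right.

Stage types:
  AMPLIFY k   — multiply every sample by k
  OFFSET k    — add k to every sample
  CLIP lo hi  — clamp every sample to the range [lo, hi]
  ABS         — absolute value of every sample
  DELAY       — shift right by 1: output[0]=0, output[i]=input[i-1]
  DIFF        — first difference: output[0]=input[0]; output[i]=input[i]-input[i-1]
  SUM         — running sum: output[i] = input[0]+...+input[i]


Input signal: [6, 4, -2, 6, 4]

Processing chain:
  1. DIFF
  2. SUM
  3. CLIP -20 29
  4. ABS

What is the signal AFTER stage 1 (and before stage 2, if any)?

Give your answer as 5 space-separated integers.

Input: [6, 4, -2, 6, 4]
Stage 1 (DIFF): s[0]=6, 4-6=-2, -2-4=-6, 6--2=8, 4-6=-2 -> [6, -2, -6, 8, -2]

Answer: 6 -2 -6 8 -2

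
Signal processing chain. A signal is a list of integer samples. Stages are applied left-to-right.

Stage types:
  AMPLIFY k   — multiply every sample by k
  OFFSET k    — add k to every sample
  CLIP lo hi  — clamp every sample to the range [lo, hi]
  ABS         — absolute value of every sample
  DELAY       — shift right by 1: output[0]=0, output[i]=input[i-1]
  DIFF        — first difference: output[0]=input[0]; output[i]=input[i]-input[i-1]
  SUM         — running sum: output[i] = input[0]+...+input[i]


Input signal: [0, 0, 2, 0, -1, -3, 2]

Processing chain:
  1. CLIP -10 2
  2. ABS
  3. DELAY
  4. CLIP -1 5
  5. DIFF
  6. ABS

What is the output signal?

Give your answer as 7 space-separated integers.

Answer: 0 0 0 2 2 1 2

Derivation:
Input: [0, 0, 2, 0, -1, -3, 2]
Stage 1 (CLIP -10 2): clip(0,-10,2)=0, clip(0,-10,2)=0, clip(2,-10,2)=2, clip(0,-10,2)=0, clip(-1,-10,2)=-1, clip(-3,-10,2)=-3, clip(2,-10,2)=2 -> [0, 0, 2, 0, -1, -3, 2]
Stage 2 (ABS): |0|=0, |0|=0, |2|=2, |0|=0, |-1|=1, |-3|=3, |2|=2 -> [0, 0, 2, 0, 1, 3, 2]
Stage 3 (DELAY): [0, 0, 0, 2, 0, 1, 3] = [0, 0, 0, 2, 0, 1, 3] -> [0, 0, 0, 2, 0, 1, 3]
Stage 4 (CLIP -1 5): clip(0,-1,5)=0, clip(0,-1,5)=0, clip(0,-1,5)=0, clip(2,-1,5)=2, clip(0,-1,5)=0, clip(1,-1,5)=1, clip(3,-1,5)=3 -> [0, 0, 0, 2, 0, 1, 3]
Stage 5 (DIFF): s[0]=0, 0-0=0, 0-0=0, 2-0=2, 0-2=-2, 1-0=1, 3-1=2 -> [0, 0, 0, 2, -2, 1, 2]
Stage 6 (ABS): |0|=0, |0|=0, |0|=0, |2|=2, |-2|=2, |1|=1, |2|=2 -> [0, 0, 0, 2, 2, 1, 2]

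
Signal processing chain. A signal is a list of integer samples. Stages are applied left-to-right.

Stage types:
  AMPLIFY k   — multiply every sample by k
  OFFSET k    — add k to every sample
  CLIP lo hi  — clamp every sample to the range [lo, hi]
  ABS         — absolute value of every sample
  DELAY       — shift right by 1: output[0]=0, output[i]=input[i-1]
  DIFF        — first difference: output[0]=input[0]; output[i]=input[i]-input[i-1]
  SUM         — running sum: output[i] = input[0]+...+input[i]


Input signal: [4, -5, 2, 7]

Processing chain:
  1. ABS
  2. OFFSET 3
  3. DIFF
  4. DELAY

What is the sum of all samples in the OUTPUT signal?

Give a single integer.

Answer: 5

Derivation:
Input: [4, -5, 2, 7]
Stage 1 (ABS): |4|=4, |-5|=5, |2|=2, |7|=7 -> [4, 5, 2, 7]
Stage 2 (OFFSET 3): 4+3=7, 5+3=8, 2+3=5, 7+3=10 -> [7, 8, 5, 10]
Stage 3 (DIFF): s[0]=7, 8-7=1, 5-8=-3, 10-5=5 -> [7, 1, -3, 5]
Stage 4 (DELAY): [0, 7, 1, -3] = [0, 7, 1, -3] -> [0, 7, 1, -3]
Output sum: 5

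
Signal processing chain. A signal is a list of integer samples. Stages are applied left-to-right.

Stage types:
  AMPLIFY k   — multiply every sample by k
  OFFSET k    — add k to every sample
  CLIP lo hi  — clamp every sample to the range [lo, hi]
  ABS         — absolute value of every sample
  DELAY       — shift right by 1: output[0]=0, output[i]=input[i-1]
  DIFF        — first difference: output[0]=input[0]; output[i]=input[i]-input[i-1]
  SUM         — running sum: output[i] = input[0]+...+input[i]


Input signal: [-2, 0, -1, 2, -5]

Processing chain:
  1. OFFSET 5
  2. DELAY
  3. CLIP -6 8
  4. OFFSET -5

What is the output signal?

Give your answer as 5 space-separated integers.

Input: [-2, 0, -1, 2, -5]
Stage 1 (OFFSET 5): -2+5=3, 0+5=5, -1+5=4, 2+5=7, -5+5=0 -> [3, 5, 4, 7, 0]
Stage 2 (DELAY): [0, 3, 5, 4, 7] = [0, 3, 5, 4, 7] -> [0, 3, 5, 4, 7]
Stage 3 (CLIP -6 8): clip(0,-6,8)=0, clip(3,-6,8)=3, clip(5,-6,8)=5, clip(4,-6,8)=4, clip(7,-6,8)=7 -> [0, 3, 5, 4, 7]
Stage 4 (OFFSET -5): 0+-5=-5, 3+-5=-2, 5+-5=0, 4+-5=-1, 7+-5=2 -> [-5, -2, 0, -1, 2]

Answer: -5 -2 0 -1 2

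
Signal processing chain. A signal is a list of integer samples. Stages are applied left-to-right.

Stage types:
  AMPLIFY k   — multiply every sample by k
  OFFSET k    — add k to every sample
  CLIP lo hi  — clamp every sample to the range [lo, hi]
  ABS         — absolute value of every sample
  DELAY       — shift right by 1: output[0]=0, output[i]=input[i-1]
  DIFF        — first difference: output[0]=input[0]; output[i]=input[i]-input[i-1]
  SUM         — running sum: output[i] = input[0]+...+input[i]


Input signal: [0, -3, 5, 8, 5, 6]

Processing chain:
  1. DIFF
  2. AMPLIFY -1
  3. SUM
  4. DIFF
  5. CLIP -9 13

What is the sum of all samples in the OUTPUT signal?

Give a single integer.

Input: [0, -3, 5, 8, 5, 6]
Stage 1 (DIFF): s[0]=0, -3-0=-3, 5--3=8, 8-5=3, 5-8=-3, 6-5=1 -> [0, -3, 8, 3, -3, 1]
Stage 2 (AMPLIFY -1): 0*-1=0, -3*-1=3, 8*-1=-8, 3*-1=-3, -3*-1=3, 1*-1=-1 -> [0, 3, -8, -3, 3, -1]
Stage 3 (SUM): sum[0..0]=0, sum[0..1]=3, sum[0..2]=-5, sum[0..3]=-8, sum[0..4]=-5, sum[0..5]=-6 -> [0, 3, -5, -8, -5, -6]
Stage 4 (DIFF): s[0]=0, 3-0=3, -5-3=-8, -8--5=-3, -5--8=3, -6--5=-1 -> [0, 3, -8, -3, 3, -1]
Stage 5 (CLIP -9 13): clip(0,-9,13)=0, clip(3,-9,13)=3, clip(-8,-9,13)=-8, clip(-3,-9,13)=-3, clip(3,-9,13)=3, clip(-1,-9,13)=-1 -> [0, 3, -8, -3, 3, -1]
Output sum: -6

Answer: -6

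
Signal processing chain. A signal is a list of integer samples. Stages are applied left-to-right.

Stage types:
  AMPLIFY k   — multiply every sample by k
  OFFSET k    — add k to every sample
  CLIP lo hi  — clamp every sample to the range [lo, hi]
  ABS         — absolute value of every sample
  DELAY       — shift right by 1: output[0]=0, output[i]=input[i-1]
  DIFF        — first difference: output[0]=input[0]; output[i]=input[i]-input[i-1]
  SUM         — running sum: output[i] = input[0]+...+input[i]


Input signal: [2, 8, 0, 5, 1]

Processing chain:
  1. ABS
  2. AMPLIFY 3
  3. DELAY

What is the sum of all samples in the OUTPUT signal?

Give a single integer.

Input: [2, 8, 0, 5, 1]
Stage 1 (ABS): |2|=2, |8|=8, |0|=0, |5|=5, |1|=1 -> [2, 8, 0, 5, 1]
Stage 2 (AMPLIFY 3): 2*3=6, 8*3=24, 0*3=0, 5*3=15, 1*3=3 -> [6, 24, 0, 15, 3]
Stage 3 (DELAY): [0, 6, 24, 0, 15] = [0, 6, 24, 0, 15] -> [0, 6, 24, 0, 15]
Output sum: 45

Answer: 45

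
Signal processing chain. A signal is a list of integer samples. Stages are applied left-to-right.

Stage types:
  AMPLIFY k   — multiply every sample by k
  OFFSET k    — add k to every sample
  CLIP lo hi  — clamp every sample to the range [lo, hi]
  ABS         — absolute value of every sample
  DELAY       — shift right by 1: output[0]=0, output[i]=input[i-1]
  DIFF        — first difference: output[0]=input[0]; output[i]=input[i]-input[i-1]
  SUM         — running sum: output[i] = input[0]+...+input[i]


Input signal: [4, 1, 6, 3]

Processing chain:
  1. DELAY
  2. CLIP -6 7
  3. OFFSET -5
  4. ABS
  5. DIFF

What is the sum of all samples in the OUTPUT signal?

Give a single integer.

Input: [4, 1, 6, 3]
Stage 1 (DELAY): [0, 4, 1, 6] = [0, 4, 1, 6] -> [0, 4, 1, 6]
Stage 2 (CLIP -6 7): clip(0,-6,7)=0, clip(4,-6,7)=4, clip(1,-6,7)=1, clip(6,-6,7)=6 -> [0, 4, 1, 6]
Stage 3 (OFFSET -5): 0+-5=-5, 4+-5=-1, 1+-5=-4, 6+-5=1 -> [-5, -1, -4, 1]
Stage 4 (ABS): |-5|=5, |-1|=1, |-4|=4, |1|=1 -> [5, 1, 4, 1]
Stage 5 (DIFF): s[0]=5, 1-5=-4, 4-1=3, 1-4=-3 -> [5, -4, 3, -3]
Output sum: 1

Answer: 1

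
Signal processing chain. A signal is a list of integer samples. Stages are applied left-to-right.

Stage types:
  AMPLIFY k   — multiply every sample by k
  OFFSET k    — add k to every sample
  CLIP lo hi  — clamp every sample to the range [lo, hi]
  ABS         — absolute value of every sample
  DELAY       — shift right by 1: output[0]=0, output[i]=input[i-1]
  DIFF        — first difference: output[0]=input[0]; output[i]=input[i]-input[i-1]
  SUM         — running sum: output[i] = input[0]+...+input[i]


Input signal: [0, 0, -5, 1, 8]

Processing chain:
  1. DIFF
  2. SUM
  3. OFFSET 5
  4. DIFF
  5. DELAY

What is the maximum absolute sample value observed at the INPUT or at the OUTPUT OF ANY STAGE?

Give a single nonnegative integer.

Answer: 13

Derivation:
Input: [0, 0, -5, 1, 8] (max |s|=8)
Stage 1 (DIFF): s[0]=0, 0-0=0, -5-0=-5, 1--5=6, 8-1=7 -> [0, 0, -5, 6, 7] (max |s|=7)
Stage 2 (SUM): sum[0..0]=0, sum[0..1]=0, sum[0..2]=-5, sum[0..3]=1, sum[0..4]=8 -> [0, 0, -5, 1, 8] (max |s|=8)
Stage 3 (OFFSET 5): 0+5=5, 0+5=5, -5+5=0, 1+5=6, 8+5=13 -> [5, 5, 0, 6, 13] (max |s|=13)
Stage 4 (DIFF): s[0]=5, 5-5=0, 0-5=-5, 6-0=6, 13-6=7 -> [5, 0, -5, 6, 7] (max |s|=7)
Stage 5 (DELAY): [0, 5, 0, -5, 6] = [0, 5, 0, -5, 6] -> [0, 5, 0, -5, 6] (max |s|=6)
Overall max amplitude: 13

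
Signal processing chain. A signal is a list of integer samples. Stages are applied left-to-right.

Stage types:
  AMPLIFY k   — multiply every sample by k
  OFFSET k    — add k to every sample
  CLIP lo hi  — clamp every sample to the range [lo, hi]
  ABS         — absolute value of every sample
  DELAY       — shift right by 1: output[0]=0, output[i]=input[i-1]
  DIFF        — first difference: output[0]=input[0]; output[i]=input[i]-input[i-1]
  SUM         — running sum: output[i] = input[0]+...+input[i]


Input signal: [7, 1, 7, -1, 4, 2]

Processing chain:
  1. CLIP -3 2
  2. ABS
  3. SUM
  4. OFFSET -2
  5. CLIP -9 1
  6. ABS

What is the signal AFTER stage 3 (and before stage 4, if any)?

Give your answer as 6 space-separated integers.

Input: [7, 1, 7, -1, 4, 2]
Stage 1 (CLIP -3 2): clip(7,-3,2)=2, clip(1,-3,2)=1, clip(7,-3,2)=2, clip(-1,-3,2)=-1, clip(4,-3,2)=2, clip(2,-3,2)=2 -> [2, 1, 2, -1, 2, 2]
Stage 2 (ABS): |2|=2, |1|=1, |2|=2, |-1|=1, |2|=2, |2|=2 -> [2, 1, 2, 1, 2, 2]
Stage 3 (SUM): sum[0..0]=2, sum[0..1]=3, sum[0..2]=5, sum[0..3]=6, sum[0..4]=8, sum[0..5]=10 -> [2, 3, 5, 6, 8, 10]

Answer: 2 3 5 6 8 10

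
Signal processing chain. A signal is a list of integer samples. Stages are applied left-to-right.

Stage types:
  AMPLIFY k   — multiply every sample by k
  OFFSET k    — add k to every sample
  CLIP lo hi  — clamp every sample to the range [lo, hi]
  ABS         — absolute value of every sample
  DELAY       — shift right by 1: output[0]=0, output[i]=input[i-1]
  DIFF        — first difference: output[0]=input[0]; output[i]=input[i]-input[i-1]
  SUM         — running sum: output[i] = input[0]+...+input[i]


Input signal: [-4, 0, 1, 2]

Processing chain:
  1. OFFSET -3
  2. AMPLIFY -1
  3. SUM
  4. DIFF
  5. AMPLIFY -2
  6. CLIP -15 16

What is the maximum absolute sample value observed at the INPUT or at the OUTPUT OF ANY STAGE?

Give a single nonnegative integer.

Answer: 14

Derivation:
Input: [-4, 0, 1, 2] (max |s|=4)
Stage 1 (OFFSET -3): -4+-3=-7, 0+-3=-3, 1+-3=-2, 2+-3=-1 -> [-7, -3, -2, -1] (max |s|=7)
Stage 2 (AMPLIFY -1): -7*-1=7, -3*-1=3, -2*-1=2, -1*-1=1 -> [7, 3, 2, 1] (max |s|=7)
Stage 3 (SUM): sum[0..0]=7, sum[0..1]=10, sum[0..2]=12, sum[0..3]=13 -> [7, 10, 12, 13] (max |s|=13)
Stage 4 (DIFF): s[0]=7, 10-7=3, 12-10=2, 13-12=1 -> [7, 3, 2, 1] (max |s|=7)
Stage 5 (AMPLIFY -2): 7*-2=-14, 3*-2=-6, 2*-2=-4, 1*-2=-2 -> [-14, -6, -4, -2] (max |s|=14)
Stage 6 (CLIP -15 16): clip(-14,-15,16)=-14, clip(-6,-15,16)=-6, clip(-4,-15,16)=-4, clip(-2,-15,16)=-2 -> [-14, -6, -4, -2] (max |s|=14)
Overall max amplitude: 14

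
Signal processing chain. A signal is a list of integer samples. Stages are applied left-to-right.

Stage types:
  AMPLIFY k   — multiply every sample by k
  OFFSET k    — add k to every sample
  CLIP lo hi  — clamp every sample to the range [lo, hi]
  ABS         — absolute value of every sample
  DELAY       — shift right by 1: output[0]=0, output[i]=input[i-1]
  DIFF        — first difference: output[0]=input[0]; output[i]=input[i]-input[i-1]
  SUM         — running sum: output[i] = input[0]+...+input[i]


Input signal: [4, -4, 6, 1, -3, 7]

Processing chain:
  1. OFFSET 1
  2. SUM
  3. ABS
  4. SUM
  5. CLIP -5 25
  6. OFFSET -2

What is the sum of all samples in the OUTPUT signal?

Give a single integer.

Input: [4, -4, 6, 1, -3, 7]
Stage 1 (OFFSET 1): 4+1=5, -4+1=-3, 6+1=7, 1+1=2, -3+1=-2, 7+1=8 -> [5, -3, 7, 2, -2, 8]
Stage 2 (SUM): sum[0..0]=5, sum[0..1]=2, sum[0..2]=9, sum[0..3]=11, sum[0..4]=9, sum[0..5]=17 -> [5, 2, 9, 11, 9, 17]
Stage 3 (ABS): |5|=5, |2|=2, |9|=9, |11|=11, |9|=9, |17|=17 -> [5, 2, 9, 11, 9, 17]
Stage 4 (SUM): sum[0..0]=5, sum[0..1]=7, sum[0..2]=16, sum[0..3]=27, sum[0..4]=36, sum[0..5]=53 -> [5, 7, 16, 27, 36, 53]
Stage 5 (CLIP -5 25): clip(5,-5,25)=5, clip(7,-5,25)=7, clip(16,-5,25)=16, clip(27,-5,25)=25, clip(36,-5,25)=25, clip(53,-5,25)=25 -> [5, 7, 16, 25, 25, 25]
Stage 6 (OFFSET -2): 5+-2=3, 7+-2=5, 16+-2=14, 25+-2=23, 25+-2=23, 25+-2=23 -> [3, 5, 14, 23, 23, 23]
Output sum: 91

Answer: 91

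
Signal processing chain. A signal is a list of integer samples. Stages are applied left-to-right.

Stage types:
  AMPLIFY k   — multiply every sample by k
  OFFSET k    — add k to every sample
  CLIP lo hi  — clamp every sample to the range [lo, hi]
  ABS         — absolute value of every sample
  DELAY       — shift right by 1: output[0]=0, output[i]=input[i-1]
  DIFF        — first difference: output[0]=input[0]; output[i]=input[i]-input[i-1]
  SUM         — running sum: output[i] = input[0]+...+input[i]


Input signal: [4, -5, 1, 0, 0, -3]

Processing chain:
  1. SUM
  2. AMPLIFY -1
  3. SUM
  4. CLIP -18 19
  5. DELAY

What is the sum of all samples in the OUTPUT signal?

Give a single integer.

Answer: -16

Derivation:
Input: [4, -5, 1, 0, 0, -3]
Stage 1 (SUM): sum[0..0]=4, sum[0..1]=-1, sum[0..2]=0, sum[0..3]=0, sum[0..4]=0, sum[0..5]=-3 -> [4, -1, 0, 0, 0, -3]
Stage 2 (AMPLIFY -1): 4*-1=-4, -1*-1=1, 0*-1=0, 0*-1=0, 0*-1=0, -3*-1=3 -> [-4, 1, 0, 0, 0, 3]
Stage 3 (SUM): sum[0..0]=-4, sum[0..1]=-3, sum[0..2]=-3, sum[0..3]=-3, sum[0..4]=-3, sum[0..5]=0 -> [-4, -3, -3, -3, -3, 0]
Stage 4 (CLIP -18 19): clip(-4,-18,19)=-4, clip(-3,-18,19)=-3, clip(-3,-18,19)=-3, clip(-3,-18,19)=-3, clip(-3,-18,19)=-3, clip(0,-18,19)=0 -> [-4, -3, -3, -3, -3, 0]
Stage 5 (DELAY): [0, -4, -3, -3, -3, -3] = [0, -4, -3, -3, -3, -3] -> [0, -4, -3, -3, -3, -3]
Output sum: -16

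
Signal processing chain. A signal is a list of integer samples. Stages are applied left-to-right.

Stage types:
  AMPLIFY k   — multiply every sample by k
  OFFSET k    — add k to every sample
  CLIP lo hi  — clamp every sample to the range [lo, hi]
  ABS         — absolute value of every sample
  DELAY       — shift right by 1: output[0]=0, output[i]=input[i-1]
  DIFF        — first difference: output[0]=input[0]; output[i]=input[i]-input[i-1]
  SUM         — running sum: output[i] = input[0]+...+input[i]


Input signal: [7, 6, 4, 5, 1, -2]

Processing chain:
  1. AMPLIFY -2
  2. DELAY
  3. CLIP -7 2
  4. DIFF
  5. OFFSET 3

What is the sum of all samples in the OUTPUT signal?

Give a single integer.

Input: [7, 6, 4, 5, 1, -2]
Stage 1 (AMPLIFY -2): 7*-2=-14, 6*-2=-12, 4*-2=-8, 5*-2=-10, 1*-2=-2, -2*-2=4 -> [-14, -12, -8, -10, -2, 4]
Stage 2 (DELAY): [0, -14, -12, -8, -10, -2] = [0, -14, -12, -8, -10, -2] -> [0, -14, -12, -8, -10, -2]
Stage 3 (CLIP -7 2): clip(0,-7,2)=0, clip(-14,-7,2)=-7, clip(-12,-7,2)=-7, clip(-8,-7,2)=-7, clip(-10,-7,2)=-7, clip(-2,-7,2)=-2 -> [0, -7, -7, -7, -7, -2]
Stage 4 (DIFF): s[0]=0, -7-0=-7, -7--7=0, -7--7=0, -7--7=0, -2--7=5 -> [0, -7, 0, 0, 0, 5]
Stage 5 (OFFSET 3): 0+3=3, -7+3=-4, 0+3=3, 0+3=3, 0+3=3, 5+3=8 -> [3, -4, 3, 3, 3, 8]
Output sum: 16

Answer: 16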